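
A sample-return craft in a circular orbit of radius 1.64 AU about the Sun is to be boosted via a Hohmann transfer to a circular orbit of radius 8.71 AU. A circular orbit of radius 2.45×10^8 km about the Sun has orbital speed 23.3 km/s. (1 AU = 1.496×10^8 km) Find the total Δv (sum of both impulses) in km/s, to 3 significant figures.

From the circular-orbit relation v² = μ/r at r = 2.45×10^8 km: μ = v²r = (23.3)² × 2.45×10^8 = 1.33008×10^11 km³/s².
In km: r₁ = 1.64 × 1.496×10^8 = 2.45344×10^8 km; r₂ = 8.71 × 1.496×10^8 = 1.303016×10^9 km.
Semi-major axis of the transfer orbit: a_t = (2.45344×10^8 + 1.303016×10^9)/2 = 7.7418×10^8 km.
At r₁ the circular-orbit speed is v₁ = √(μ/r₁) = 23.284 km/s.
Transfer-orbit speed at r₁ (vis-viva): v_p = √[μ(2/r₁ − 1/a_t)] = 30.207 km/s.
First burn Δv₁ = |v_p − v₁| = 6.923 km/s.
Circular speed at r₂: v₂ = √(μ/r₂) = 10.1033 km/s.
Transfer-orbit speed at r₂: v_a = √[μ(2/r₂ − 1/a_t)] = 5.68762 km/s.
Second burn Δv₂ = |v₂ − v_a| = 4.416 km/s.
Total Δv = Δv₁ + Δv₂ = 11.34 km/s.

Δv = 11.3 km/s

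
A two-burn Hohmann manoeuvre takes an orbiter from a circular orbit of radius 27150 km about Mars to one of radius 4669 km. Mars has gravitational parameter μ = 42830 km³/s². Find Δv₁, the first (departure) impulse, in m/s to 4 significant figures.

Δv₁ = 575.6 m/s

Semi-major axis of the transfer orbit: a_t = (27150 + 4669)/2 = 15909.5 km.
On the circular orbit at r = 27150 km, v_c = √(μ/r) = 1.256 km/s.
Vis-viva on the transfer ellipse at r = 27150 km gives v_t = √[μ(2/r − 1/a_t)] = 0.6804 km/s.
Δv₁ = |v_t − v_c| = |0.6804 − 1.256| = 0.5756 km/s.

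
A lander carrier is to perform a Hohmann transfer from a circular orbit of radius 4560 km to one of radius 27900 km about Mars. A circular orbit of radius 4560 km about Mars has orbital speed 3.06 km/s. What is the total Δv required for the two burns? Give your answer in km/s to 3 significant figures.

Δv = 1.53 km/s

From the circular-orbit relation v² = μ/r at r = 4560 km: μ = v²r = (3.06)² × 4560 = 42698.0 km³/s².
Transfer-ellipse semi-major axis a_t = (r₁ + r₂)/2 = (4560 + 27900)/2 = 16230 km.
Circular speed at r₁: v₁ = √(μ/r₁) = √(42698.0/4560) = 3.060 km/s.
Transfer-orbit speed at r₁ (v² = μ(2/r − 1/a)): v_p = √[μ(2/r₁ − 1/a_t)] = 4.012 km/s.
First burn Δv₁ = |v_p − v₁| = 0.9520 km/s.
Circular speed at r₂: v₂ = √(μ/r₂) = 1.2371 km/s.
Transfer-orbit speed at r₂: v_a = √[μ(2/r₂ − 1/a_t)] = 0.65573 km/s.
Second burn Δv₂ = |v₂ − v_a| = 0.5814 km/s.
Total Δv = Δv₁ + Δv₂ = 1.533 km/s.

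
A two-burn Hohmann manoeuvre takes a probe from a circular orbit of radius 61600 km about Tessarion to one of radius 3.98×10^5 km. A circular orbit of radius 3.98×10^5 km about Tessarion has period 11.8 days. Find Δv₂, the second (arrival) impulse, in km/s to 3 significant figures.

From Kepler's third law T² = 4π²r³/μ at r = 3.98×10^5 km, T = 11.8 days = 11.8 × 86400 s = 1.01952×10^6 s: μ = 4π²r³/T² = 2.39451×10^6 km³/s².
Transfer-ellipse semi-major axis a_t = (r₁ + r₂)/2 = (61600 + 3.980×10^5)/2 = 2.298×10^5 km.
Circular speed at r = 3.980×10^5 km: v_c = √(μ/r) = 2.453 km/s.
Transfer-orbit speed at the same r (vis-viva, a = a_t): v_t = √[μ(2/r − 1/a_t)] = 1.270 km/s.
Δv₂ = |v_t − v_c| = |1.270 − 2.453| = 1.183 km/s.

Δv₂ = 1.18 km/s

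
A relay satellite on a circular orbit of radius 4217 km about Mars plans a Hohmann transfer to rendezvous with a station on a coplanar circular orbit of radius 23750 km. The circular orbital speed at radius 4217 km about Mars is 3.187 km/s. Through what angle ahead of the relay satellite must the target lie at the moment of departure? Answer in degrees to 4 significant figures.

From the circular-orbit relation v² = μ/r at r = 4217 km: μ = v²r = (3.187)² × 4217 = 42831.9 km³/s².
The Hohmann ellipse has a_t = (r₁ + r₂)/2 = 13983.5 km.
The half-period of the transfer ellipse is t = π√(a_t³/μ) = 25101 s.
Target angular speed ω₂ = √(μ/r₂³) = 5.6544×10^-5 rad/s.
Angle swept by the target during transfer: ω₂·t = 1.4193 rad = 81.32°.
Arrival is 180° from departure on the ellipse, so φ = 180° − 81.32° = 98.68°.

φ = 98.68°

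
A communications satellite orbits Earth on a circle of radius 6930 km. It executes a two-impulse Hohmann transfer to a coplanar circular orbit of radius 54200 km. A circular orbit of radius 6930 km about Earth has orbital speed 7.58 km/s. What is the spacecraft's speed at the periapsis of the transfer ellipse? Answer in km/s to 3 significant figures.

v = 10.1 km/s

From the circular-orbit relation v² = μ/r at r = 6930 km: μ = v²r = (7.58)² × 6930 = 3.98173×10^5 km³/s².
Semi-major axis of the transfer orbit: a_t = (6930 + 54200)/2 = 30565 km.
At periapsis, r = 6930 km.
Vis-viva: v = √[μ(2/r − 1/a_t)] = √[3.98173×10^5 × (2/6930 − 1/30565)] = 10.09 km/s.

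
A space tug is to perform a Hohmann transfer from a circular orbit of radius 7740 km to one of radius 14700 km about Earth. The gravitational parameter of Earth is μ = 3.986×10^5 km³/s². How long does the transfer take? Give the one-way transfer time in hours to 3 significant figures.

Semi-major axis of the transfer orbit: a_t = (7740 + 14700)/2 = 11220 km.
Half the transfer-orbit period gives t = π√(a_t³/μ) = 5914 s.
Converting: 5914 s ÷ 3600 s/hour = 1.64 hours.

t = 1.64 hours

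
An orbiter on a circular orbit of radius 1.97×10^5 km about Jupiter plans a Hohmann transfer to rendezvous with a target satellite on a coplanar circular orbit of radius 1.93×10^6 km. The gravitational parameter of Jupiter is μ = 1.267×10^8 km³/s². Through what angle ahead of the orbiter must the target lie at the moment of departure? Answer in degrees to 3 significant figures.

Semi-major axis of the transfer orbit: a_t = (1.970×10^5 + 1.930×10^6)/2 = 1.0635×10^6 km.
The half-period of the transfer ellipse is t = π√(a_t³/μ) = 3.061×10^5 s.
Target angular speed ω₂ = √(μ/r₂³) = 4.198×10^-6 rad/s.
Angle swept by the target during transfer: ω₂·t = 1.285 rad = 73.63°.
Arrival is 180° from departure on the ellipse, so φ = 180° − 73.63° = 106°.

φ = 106°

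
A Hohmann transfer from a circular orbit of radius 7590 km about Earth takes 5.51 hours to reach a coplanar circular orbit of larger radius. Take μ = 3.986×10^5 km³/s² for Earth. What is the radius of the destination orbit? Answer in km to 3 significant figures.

r₂ = 42700 km

Transfer time t = 5.51 hours = 19836 s, and t = π√(a_t³/μ).
So a_t = (μ t²/π²)^(1/3) = (3.986×10^5 × (19836)² / π²)^(1/3) = 25141 km.
Since a_t = (r₁ + r₂)/2, r₂ = 2a_t − r₁ = 2×25141 − 7590 = 42692 km.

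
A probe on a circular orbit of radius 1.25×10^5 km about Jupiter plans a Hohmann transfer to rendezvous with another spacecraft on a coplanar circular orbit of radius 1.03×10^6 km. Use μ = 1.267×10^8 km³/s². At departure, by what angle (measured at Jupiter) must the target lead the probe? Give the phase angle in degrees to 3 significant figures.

The Hohmann ellipse has a_t = (r₁ + r₂)/2 = 5.775×10^5 km.
Transfer time t = π√(a_t³/μ) = 1.225×10^5 s.
Target angular speed ω₂ = √(μ/r₂³) = 1.077×10^-5 rad/s.
Angle swept by the target during transfer: ω₂·t = 1.319 rad = 75.57°.
Arrival is 180° from departure on the ellipse, so φ = 180° − 75.57° = 104°.

φ = 104°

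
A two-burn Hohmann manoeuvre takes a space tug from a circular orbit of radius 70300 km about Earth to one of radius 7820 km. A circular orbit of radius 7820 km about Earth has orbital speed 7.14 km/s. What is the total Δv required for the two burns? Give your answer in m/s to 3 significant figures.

Δv = 3750 m/s

From the circular-orbit relation v² = μ/r at r = 7820 km: μ = v²r = (7.14)² × 7820 = 3.98660×10^5 km³/s².
Transfer-ellipse semi-major axis a_t = (r₁ + r₂)/2 = (70300 + 7820)/2 = 39060 km.
At r₁ the circular-orbit speed is v₁ = √(μ/r₁) = 2.3814 km/s.
Transfer-orbit speed at r₁ (vis-viva equation): v_a = √[μ(2/r₁ − 1/a_t)] = 1.0655 km/s.
First burn Δv₁ = |v_a − v₁| = 1.316 km/s.
Circular speed at r₂: v₂ = √(μ/r₂) = 7.140 km/s.
Transfer-orbit speed at r₂: v_p = √[μ(2/r₂ − 1/a_t)] = 9.579 km/s.
Second burn Δv₂ = |v₂ − v_p| = 2.439 km/s.
Total Δv = Δv₁ + Δv₂ = 3.755 km/s.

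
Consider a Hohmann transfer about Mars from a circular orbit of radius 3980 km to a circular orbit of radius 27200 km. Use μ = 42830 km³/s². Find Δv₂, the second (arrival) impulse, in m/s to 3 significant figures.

Semi-major axis of the transfer orbit: a_t = (3980 + 27200)/2 = 15590 km.
Circular speed at r = 27200 km: v_c = √(μ/r) = 1.2548 km/s.
Vis-viva on the transfer ellipse at r = 27200 km gives v_t = √[μ(2/r − 1/a_t)] = 0.63403 km/s.
Δv₂ = |v_t − v_c| = |0.63403 − 1.2548| = 0.6208 km/s.

Δv₂ = 621 m/s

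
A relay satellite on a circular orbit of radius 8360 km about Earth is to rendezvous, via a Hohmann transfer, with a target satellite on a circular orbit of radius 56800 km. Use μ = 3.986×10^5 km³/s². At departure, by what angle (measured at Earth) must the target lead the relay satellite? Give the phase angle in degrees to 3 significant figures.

Semi-major axis of the transfer orbit: a_t = (8360 + 56800)/2 = 32580 km.
Transfer time t = π√(a_t³/μ) = 29262 s.
The target's mean motion on its circular orbit is ω₂ = √(μ/r₂³) = 4.6639×10^-5 rad/s.
Angle swept by the target during transfer: ω₂·t = 1.36475 rad = 78.19°.
Arrival is 180° from departure on the ellipse, so φ = 180° − 78.19° = 102°.

φ = 102°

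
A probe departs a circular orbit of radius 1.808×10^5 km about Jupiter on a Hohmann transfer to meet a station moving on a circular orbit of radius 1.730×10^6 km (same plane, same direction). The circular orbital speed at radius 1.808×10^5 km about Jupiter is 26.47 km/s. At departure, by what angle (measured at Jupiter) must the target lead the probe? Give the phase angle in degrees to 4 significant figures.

From the circular-orbit relation v² = μ/r at r = 1.808×10^5 km: μ = v²r = (26.47)² × 1.808×10^5 = 1.26679×10^8 km³/s².
Transfer-ellipse semi-major axis a_t = (r₁ + r₂)/2 = (1.808×10^5 + 1.730×10^6)/2 = 9.554×10^5 km.
The half-period of the transfer ellipse is t = π√(a_t³/μ) = 2.6066×10^5 s.
Target angular speed ω₂ = √(μ/r₂³) = 4.9463×10^-6 rad/s.
Angle swept by the target during transfer: ω₂·t = 1.2893 rad = 73.87°.
The probe traverses 180° on the transfer ellipse, so the target must lead by 180° − 73.87° = 106.1°.

φ = 106.1°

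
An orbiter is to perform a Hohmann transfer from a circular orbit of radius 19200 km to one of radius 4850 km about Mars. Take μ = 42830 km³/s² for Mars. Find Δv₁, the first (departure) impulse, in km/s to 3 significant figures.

Transfer-ellipse semi-major axis a_t = (r₁ + r₂)/2 = (19200 + 4850)/2 = 12025 km.
On the circular orbit at r = 19200 km, v_c = √(μ/r) = 1.49356 km/s.
Transfer-orbit speed at the same r (vis-viva, a = a_t): v_t = √[μ(2/r − 1/a_t)] = 0.948531 km/s.
Δv₁ = |v_t − v_c| = |0.948531 − 1.49356| = 0.5450 km/s.

Δv₁ = 0.545 km/s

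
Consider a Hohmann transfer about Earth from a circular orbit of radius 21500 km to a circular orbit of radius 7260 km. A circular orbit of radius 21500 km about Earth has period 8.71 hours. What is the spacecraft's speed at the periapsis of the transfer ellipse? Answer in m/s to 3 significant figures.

v = 9070 m/s

From Kepler's third law T² = 4π²r³/μ at r = 21500 km, T = 8.71 hours = 8.71 × 3600 s = 31356 s: μ = 4π²r³/T² = 3.99056×10^5 km³/s².
Semi-major axis of the transfer orbit: a_t = (21500 + 7260)/2 = 14380 km.
The periapsis of the transfer ellipse is at r = 7260 km.
From the vis-viva equation, v = √[μ(2/r − 1/a_t)] = 9.065 km/s.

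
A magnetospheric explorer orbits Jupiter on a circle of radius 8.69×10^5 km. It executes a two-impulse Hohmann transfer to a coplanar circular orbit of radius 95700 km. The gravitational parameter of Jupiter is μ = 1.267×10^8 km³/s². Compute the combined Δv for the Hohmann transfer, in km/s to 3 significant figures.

Semi-major axis of the transfer orbit: a_t = (8.690×10^5 + 95700)/2 = 4.8235×10^5 km.
Circular speed at r₁: v₁ = √(μ/r₁) = √(1.267×10^8/8.690×10^5) = 12.0748 km/s.
On the transfer ellipse at r₁, vis-viva gives v_a = √[μ(2/r₁ − 1/a_t)] = 5.37840 km/s.
First burn Δv₁ = |v_a − v₁| = 6.696 km/s.
Circular speed at r₂: v₂ = √(μ/r₂) = 36.39 km/s.
Transfer-orbit speed at r₂: v_p = √[μ(2/r₂ − 1/a_t)] = 48.84 km/s.
Second burn Δv₂ = |v₂ − v_p| = 12.45 km/s.
Δv = Δv₁ + Δv₂ = 6.696 + 12.45 = 19.15 km/s.

Δv = 19.1 km/s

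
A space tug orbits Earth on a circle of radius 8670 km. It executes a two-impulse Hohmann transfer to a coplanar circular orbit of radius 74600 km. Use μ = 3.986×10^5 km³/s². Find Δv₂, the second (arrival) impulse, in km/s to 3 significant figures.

Transfer-ellipse semi-major axis a_t = (r₁ + r₂)/2 = (8670 + 74600)/2 = 41635 km.
Circular speed at r = 74600 km: v_c = √(μ/r) = 2.312 km/s.
Transfer-orbit speed at the same r (vis-viva, a = a_t): v_t = √[μ(2/r − 1/a_t)] = 1.055 km/s.
Δv₂ = |v_t − v_c| = |1.055 − 2.312| = 1.257 km/s.

Δv₂ = 1.26 km/s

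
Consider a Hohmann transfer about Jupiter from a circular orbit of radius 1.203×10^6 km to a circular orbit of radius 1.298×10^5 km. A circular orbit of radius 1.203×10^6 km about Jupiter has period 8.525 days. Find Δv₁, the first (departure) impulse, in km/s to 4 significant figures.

Δv₁ = 5.733 km/s

From Kepler's third law T² = 4π²r³/μ at r = 1.203×10^6 km, T = 8.525 days = 8.525 × 86400 s = 7.3656×10^5 s: μ = 4π²r³/T² = 1.26689×10^8 km³/s².
The Hohmann ellipse has a_t = (r₁ + r₂)/2 = 6.664×10^5 km.
On the circular orbit at r = 1.203×10^6 km, v_c = √(μ/r) = 10.262 km/s.
Transfer-orbit speed at the same r (vis-viva, a = a_t): v_t = √[μ(2/r − 1/a_t)] = 4.5291 km/s.
Δv₁ = |v_t − v_c| = |4.5291 − 10.262| = 5.733 km/s.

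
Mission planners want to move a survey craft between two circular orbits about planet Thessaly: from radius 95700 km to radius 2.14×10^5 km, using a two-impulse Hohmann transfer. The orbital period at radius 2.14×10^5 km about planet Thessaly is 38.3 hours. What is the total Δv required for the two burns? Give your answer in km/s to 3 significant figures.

Δv = 4.65 km/s

From Kepler's third law T² = 4π²r³/μ at r = 2.14×10^5 km, T = 38.3 hours = 38.3 × 3600 s = 1.3788×10^5 s: μ = 4π²r³/T² = 2.03516×10^7 km³/s².
Semi-major axis of the transfer orbit: a_t = (95700 + 2.140×10^5)/2 = 1.5485×10^5 km.
At r₁ the circular-orbit speed is v₁ = √(μ/r₁) = 14.58 km/s.
Transfer-orbit speed at r₁ (vis-viva): v_p = √[μ(2/r₁ − 1/a_t)] = 17.14 km/s.
First burn Δv₁ = |v_p − v₁| = 2.560 km/s.
At r₂, v₂ = √(μ/r₂) = 9.752 km/s.
Transfer-orbit speed at r₂: v_a = √[μ(2/r₂ − 1/a_t)] = 7.666 km/s.
Second burn Δv₂ = |v₂ − v_a| = 2.086 km/s.
Total Δv = Δv₁ + Δv₂ = 4.646 km/s.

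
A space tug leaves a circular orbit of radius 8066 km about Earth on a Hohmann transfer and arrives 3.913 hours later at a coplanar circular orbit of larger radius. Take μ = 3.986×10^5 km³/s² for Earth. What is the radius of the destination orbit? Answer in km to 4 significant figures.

Transfer time t = 3.913 hours = 14086.8 s, and t = π√(a_t³/μ).
So a_t = (μ t²/π²)^(1/3) = (3.986×10^5 × (14086.8)² / π²)^(1/3) = 20012 km.
Since a_t = (r₁ + r₂)/2, r₂ = 2a_t − r₁ = 2×20012 − 8066 = 31958 km.

r₂ = 31960 km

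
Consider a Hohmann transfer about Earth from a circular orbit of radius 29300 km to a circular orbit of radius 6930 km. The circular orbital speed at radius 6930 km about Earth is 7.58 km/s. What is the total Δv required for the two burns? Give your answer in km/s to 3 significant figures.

From the circular-orbit relation v² = μ/r at r = 6930 km: μ = v²r = (7.58)² × 6930 = 3.98173×10^5 km³/s².
The Hohmann ellipse has a_t = (r₁ + r₂)/2 = 18115 km.
Circular speed at r₁: v₁ = √(μ/r₁) = √(3.98173×10^5/29300) = 3.686 km/s.
Transfer-orbit speed at r₁ (vis-viva): v_a = √[μ(2/r₁ − 1/a_t)] = 2.280 km/s.
First burn Δv₁ = |v_a − v₁| = 1.406 km/s.
Circular speed at r₂: v₂ = √(μ/r₂) = 7.580 km/s.
Transfer-orbit speed at r₂: v_p = √[μ(2/r₂ − 1/a_t)] = 9.640 km/s.
Second burn Δv₂ = |v₂ − v_p| = 2.060 km/s.
Total Δv = Δv₁ + Δv₂ = 3.466 km/s.

Δv = 3.47 km/s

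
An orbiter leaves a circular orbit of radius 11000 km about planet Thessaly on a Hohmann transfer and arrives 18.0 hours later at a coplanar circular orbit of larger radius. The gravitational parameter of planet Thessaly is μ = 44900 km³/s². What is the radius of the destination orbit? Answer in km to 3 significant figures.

r₂ = 42500 km

Transfer time t = 18.0 hours = 64800 s, and t = π√(a_t³/μ).
So a_t = (μ t²/π²)^(1/3) = (44900 × (64800)² / π²)^(1/3) = 26732 km.
Since a_t = (r₁ + r₂)/2, r₂ = 2a_t − r₁ = 2×26732 − 11000 = 42464 km.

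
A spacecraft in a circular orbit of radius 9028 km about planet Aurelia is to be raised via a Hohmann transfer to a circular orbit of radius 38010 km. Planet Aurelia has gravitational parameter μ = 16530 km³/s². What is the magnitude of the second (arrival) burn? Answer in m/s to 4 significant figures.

Δv₂ = 250.9 m/s

Transfer-ellipse semi-major axis a_t = (r₁ + r₂)/2 = (9028 + 38010)/2 = 23519 km.
Circular speed at r = 38010 km: v_c = √(μ/r) = 0.6595 km/s.
Transfer-orbit speed at the same r (vis-viva, a = a_t): v_t = √[μ(2/r − 1/a_t)] = 0.4086 km/s.
Δv₂ = |v_t − v_c| = |0.4086 − 0.6595| = 0.2509 km/s.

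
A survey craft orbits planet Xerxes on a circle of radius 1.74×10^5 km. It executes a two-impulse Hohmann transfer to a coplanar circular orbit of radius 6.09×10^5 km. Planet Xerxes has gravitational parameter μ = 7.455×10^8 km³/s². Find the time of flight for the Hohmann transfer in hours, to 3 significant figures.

Semi-major axis of the transfer orbit: a_t = (1.740×10^5 + 6.090×10^5)/2 = 3.915×10^5 km.
Transfer time t = π√(a_t³/μ) = π√((3.915×10^5)³ / 7.455×10^8) = 28190 s.
Converting: 28190 s ÷ 3600 s/hour = 7.83 hours.

t = 7.83 hours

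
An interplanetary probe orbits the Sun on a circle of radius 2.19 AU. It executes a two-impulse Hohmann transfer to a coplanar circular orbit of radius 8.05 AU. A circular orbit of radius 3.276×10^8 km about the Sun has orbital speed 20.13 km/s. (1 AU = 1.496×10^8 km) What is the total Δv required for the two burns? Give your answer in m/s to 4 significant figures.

From the circular-orbit relation v² = μ/r at r = 3.276×10^8 km: μ = v²r = (20.13)² × 3.276×10^8 = 1.32749×10^11 km³/s².
In km: r₁ = 2.19 × 1.496×10^8 = 3.27624×10^8 km; r₂ = 8.05 × 1.496×10^8 = 1.20428×10^9 km.
Transfer-ellipse semi-major axis a_t = (r₁ + r₂)/2 = (3.27624×10^8 + 1.20428×10^9)/2 = 7.65952×10^8 km.
Circular speed at r₁: v₁ = √(μ/r₁) = √(1.32749×10^11/3.27624×10^8) = 20.1293 km/s.
Transfer-orbit speed at r₁ (vis-viva): v_p = √[μ(2/r₁ − 1/a_t)] = 25.2401 km/s.
First burn Δv₁ = |v_p − v₁| = 5.1108 km/s.
Circular speed at r₂: v₂ = √(μ/r₂) = 10.4991 km/s.
Transfer-orbit speed at r₂: v_a = √[μ(2/r₂ − 1/a_t)] = 6.86656 km/s.
Second burn Δv₂ = |v₂ − v_a| = 3.6325 km/s.
Δv = Δv₁ + Δv₂ = 5.1108 + 3.6325 = 8.743 km/s.

Δv = 8743 m/s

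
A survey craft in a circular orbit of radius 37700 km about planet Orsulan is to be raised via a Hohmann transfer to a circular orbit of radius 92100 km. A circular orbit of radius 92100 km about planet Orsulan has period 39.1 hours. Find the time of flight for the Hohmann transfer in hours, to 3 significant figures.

t = 11.6 hours

From Kepler's third law T² = 4π²r³/μ at r = 92100 km, T = 39.1 hours = 39.1 × 3600 s = 1.4076×10^5 s: μ = 4π²r³/T² = 1.55661×10^6 km³/s².
The Hohmann ellipse has a_t = (r₁ + r₂)/2 = 64900 km.
Transfer time t = π√(a_t³/μ) = π√((64900)³ / 1.55661×10^6) = 41630 s.
Converting: 41630 s ÷ 3600 s/hour = 11.6 hours.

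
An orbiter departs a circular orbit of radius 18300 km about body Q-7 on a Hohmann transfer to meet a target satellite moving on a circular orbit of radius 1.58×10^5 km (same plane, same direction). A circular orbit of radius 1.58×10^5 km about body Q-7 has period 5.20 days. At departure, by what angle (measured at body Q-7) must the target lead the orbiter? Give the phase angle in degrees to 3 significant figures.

φ = 105°

From Kepler's third law T² = 4π²r³/μ at r = 1.58×10^5 km, T = 5.20 days = 5.20 × 86400 s = 4.4928×10^5 s: μ = 4π²r³/T² = 7.71431×10^5 km³/s².
The Hohmann ellipse has a_t = (r₁ + r₂)/2 = 88150 km.
The half-period of the transfer ellipse is t = π√(a_t³/μ) = 93613 s.
Target angular speed ω₂ = √(μ/r₂³) = 1.3985×10^-5 rad/s.
Angle swept by the target during transfer: ω₂·t = 1.3092 rad = 75.01°.
Arrival is 180° from departure on the ellipse, so φ = 180° − 75.01° = 105°.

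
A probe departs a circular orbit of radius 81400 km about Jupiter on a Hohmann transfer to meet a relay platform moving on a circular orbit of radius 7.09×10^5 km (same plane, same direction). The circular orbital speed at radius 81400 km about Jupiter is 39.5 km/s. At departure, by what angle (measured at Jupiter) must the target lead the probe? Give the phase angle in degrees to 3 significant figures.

From the circular-orbit relation v² = μ/r at r = 81400 km: μ = v²r = (39.5)² × 81400 = 1.27004×10^8 km³/s².
Transfer-ellipse semi-major axis a_t = (r₁ + r₂)/2 = (81400 + 7.090×10^5)/2 = 3.952×10^5 km.
The half-period of the transfer ellipse is t = π√(a_t³/μ) = 69257 s.
Target angular speed ω₂ = √(μ/r₂³) = 1.8877×10^-5 rad/s.
Angle swept by the target during transfer: ω₂·t = 1.3074 rad = 74.91°.
The probe traverses 180° on the transfer ellipse, so the target must lead by 180° − 74.91° = 105°.

φ = 105°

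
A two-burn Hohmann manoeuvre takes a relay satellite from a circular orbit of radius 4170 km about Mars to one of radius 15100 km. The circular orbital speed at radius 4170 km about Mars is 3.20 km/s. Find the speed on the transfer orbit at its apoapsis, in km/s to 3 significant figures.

From the circular-orbit relation v² = μ/r at r = 4170 km: μ = v²r = (3.20)² × 4170 = 42700.8 km³/s².
Semi-major axis of the transfer orbit: a_t = (4170 + 15100)/2 = 9635 km.
At apoapsis, r = 15100 km.
Applying v² = μ(2/r − 1/a_t): v = 1.106 km/s.

v = 1.11 km/s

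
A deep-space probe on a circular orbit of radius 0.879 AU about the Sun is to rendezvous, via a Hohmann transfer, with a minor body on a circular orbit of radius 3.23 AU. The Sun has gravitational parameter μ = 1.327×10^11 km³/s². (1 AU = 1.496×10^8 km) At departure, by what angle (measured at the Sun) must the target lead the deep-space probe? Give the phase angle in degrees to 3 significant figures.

In km: r₁ = 0.879 × 1.496×10^8 = 1.314984×10^8 km; r₂ = 3.23 × 1.496×10^8 = 4.83208×10^8 km.
Semi-major axis of the transfer orbit: a_t = (1.314984×10^8 + 4.83208×10^8)/2 = 3.073532×10^8 km.
Transfer time t = π√(a_t³/μ) = 4.6470×10^7 s.
Target angular speed ω₂ = √(μ/r₂³) = 3.4295×10^-8 rad/s.
Angle swept by the target during transfer: ω₂·t = 1.5937 rad = 91.31°.
The deep-space probe traverses 180° on the transfer ellipse, so the target must lead by 180° − 91.31° = 88.7°.

φ = 88.7°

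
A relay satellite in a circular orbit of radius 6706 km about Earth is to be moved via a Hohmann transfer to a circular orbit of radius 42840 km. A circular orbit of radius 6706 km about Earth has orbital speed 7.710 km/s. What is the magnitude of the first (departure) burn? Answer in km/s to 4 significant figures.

Δv₁ = 2.429 km/s

From the circular-orbit relation v² = μ/r at r = 6706 km: μ = v²r = (7.710)² × 6706 = 3.98632×10^5 km³/s².
The Hohmann ellipse has a_t = (r₁ + r₂)/2 = 24773 km.
On the circular orbit at r = 6706 km, v_c = √(μ/r) = 7.7100 km/s.
Transfer-orbit speed at the same r (vis-viva, a = a_t): v_t = √[μ(2/r − 1/a_t)] = 10.139 km/s.
Δv₁ = |v_t − v_c| = |10.139 − 7.7100| = 2.429 km/s.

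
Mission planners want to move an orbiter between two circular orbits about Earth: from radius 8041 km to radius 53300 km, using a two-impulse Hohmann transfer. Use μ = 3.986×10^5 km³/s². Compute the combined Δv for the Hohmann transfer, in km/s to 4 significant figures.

Δv = 3.575 km/s

Transfer-ellipse semi-major axis a_t = (r₁ + r₂)/2 = (8041 + 53300)/2 = 30670.5 km.
Circular speed at r₁: v₁ = √(μ/r₁) = √(3.986×10^5/8041) = 7.0407 km/s.
On the transfer ellipse at r₁, v² = μ(2/r − 1/a) gives v_p = √[μ(2/r₁ − 1/a_t)] = 9.2815 km/s.
First burn Δv₁ = |v_p − v₁| = 2.241 km/s.
Circular speed at r₂: v₂ = √(μ/r₂) = 2.73467 km/s.
Transfer-orbit speed at r₂: v_a = √[μ(2/r₂ − 1/a_t)] = 1.40023 km/s.
Second burn Δv₂ = |v₂ − v_a| = 1.334 km/s.
Δv = Δv₁ + Δv₂ = 2.241 + 1.334 = 3.575 km/s.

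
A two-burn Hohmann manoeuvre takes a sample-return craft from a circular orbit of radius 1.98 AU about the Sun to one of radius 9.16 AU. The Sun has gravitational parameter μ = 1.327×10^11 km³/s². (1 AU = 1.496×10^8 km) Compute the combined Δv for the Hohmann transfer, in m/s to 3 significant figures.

In km: r₁ = 1.98 × 1.496×10^8 = 2.96208×10^8 km; r₂ = 9.16 × 1.496×10^8 = 1.370336×10^9 km.
The Hohmann ellipse has a_t = (r₁ + r₂)/2 = 8.33272×10^8 km.
At r₁ the circular-orbit speed is v₁ = √(μ/r₁) = 21.165916 km/s.
Transfer-orbit speed at r₁ (vis-viva): v_p = √[μ(2/r₁ − 1/a_t)] = 27.142960 km/s.
First burn Δv₁ = |v_p − v₁| = 5.977044 km/s.
At r₂, v₂ = √(μ/r₂) = 9.840608 km/s.
Transfer-orbit speed at r₂: v_a = √[μ(2/r₂ − 1/a_t)] = 5.867146 km/s.
Second burn Δv₂ = |v₂ − v_a| = 3.973462 km/s.
Δv = Δv₁ + Δv₂ = 5.977044 + 3.973462 = 9.951 km/s.

Δv = 9950 m/s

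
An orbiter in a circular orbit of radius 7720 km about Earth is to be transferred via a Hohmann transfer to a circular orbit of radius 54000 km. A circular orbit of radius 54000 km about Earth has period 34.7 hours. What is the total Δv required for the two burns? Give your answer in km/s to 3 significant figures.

From Kepler's third law T² = 4π²r³/μ at r = 54000 km, T = 34.7 hours = 34.7 × 3600 s = 1.2492×10^5 s: μ = 4π²r³/T² = 3.98361×10^5 km³/s².
Transfer-ellipse semi-major axis a_t = (r₁ + r₂)/2 = (7720 + 54000)/2 = 30860 km.
Circular speed at r₁: v₁ = √(μ/r₁) = √(3.98361×10^5/7720) = 7.183 km/s.
On the transfer ellipse at r₁, vis-viva equation gives v_p = √[μ(2/r₁ − 1/a_t)] = 9.502 km/s.
First burn Δv₁ = |v_p − v₁| = 2.319 km/s.
Circular speed at r₂: v₂ = √(μ/r₂) = 2.716 km/s.
Transfer-orbit speed at r₂: v_a = √[μ(2/r₂ − 1/a_t)] = 1.358 km/s.
Second burn Δv₂ = |v₂ − v_a| = 1.358 km/s.
Δv = Δv₁ + Δv₂ = 2.319 + 1.358 = 3.677 km/s.

Δv = 3.68 km/s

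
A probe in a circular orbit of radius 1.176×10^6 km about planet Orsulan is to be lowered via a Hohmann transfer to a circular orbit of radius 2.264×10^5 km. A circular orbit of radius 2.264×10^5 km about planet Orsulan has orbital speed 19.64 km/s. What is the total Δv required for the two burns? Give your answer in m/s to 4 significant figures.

From the circular-orbit relation v² = μ/r at r = 2.264×10^5 km: μ = v²r = (19.64)² × 2.264×10^5 = 8.73292×10^7 km³/s².
Semi-major axis of the transfer orbit: a_t = (1.176×10^6 + 2.264×10^5)/2 = 7.012×10^5 km.
At r₁ the circular-orbit speed is v₁ = √(μ/r₁) = 8.6174 km/s.
Transfer-orbit speed at r₁ (vis-viva equation): v_a = √[μ(2/r₁ − 1/a_t)] = 4.8966 km/s.
First burn Δv₁ = |v_a − v₁| = 3.7208 km/s.
At r₂, v₂ = √(μ/r₂) = 19.6400 km/s.
Transfer-orbit speed at r₂: v_p = √[μ(2/r₂ − 1/a_t)] = 25.4346 km/s.
Second burn Δv₂ = |v₂ − v_p| = 5.7946 km/s.
Total Δv = Δv₁ + Δv₂ = 9.515 km/s.

Δv = 9515 m/s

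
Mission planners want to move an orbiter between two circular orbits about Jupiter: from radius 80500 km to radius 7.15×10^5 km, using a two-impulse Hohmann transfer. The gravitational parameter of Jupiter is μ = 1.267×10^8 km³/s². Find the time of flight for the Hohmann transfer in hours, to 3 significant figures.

t = 19.4 hours

Transfer-ellipse semi-major axis a_t = (r₁ + r₂)/2 = (80500 + 7.150×10^5)/2 = 3.9775×10^5 km.
Transfer time t = π√(a_t³/μ) = π√((3.9775×10^5)³ / 1.267×10^8) = 70010 s.
Converting: 70010 s ÷ 3600 s/hour = 19.4 hours.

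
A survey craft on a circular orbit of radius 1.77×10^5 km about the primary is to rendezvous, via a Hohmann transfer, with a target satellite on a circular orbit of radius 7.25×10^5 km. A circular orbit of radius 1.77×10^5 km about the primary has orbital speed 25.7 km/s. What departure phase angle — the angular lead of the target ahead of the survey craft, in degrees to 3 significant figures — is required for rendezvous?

φ = 91.7°

From the circular-orbit relation v² = μ/r at r = 1.77×10^5 km: μ = v²r = (25.7)² × 1.77×10^5 = 1.16907×10^8 km³/s².
The Hohmann ellipse has a_t = (r₁ + r₂)/2 = 4.510×10^5 km.
Transfer time t = π√(a_t³/μ) = 88002.5 s.
The target's mean motion on its circular orbit is ω₂ = √(μ/r₂³) = 1.75151×10^-5 rad/s.
Angle swept by the target during transfer: ω₂·t = 1.54137 rad = 88.31°.
Arrival is 180° from departure on the ellipse, so φ = 180° − 88.31° = 91.7°.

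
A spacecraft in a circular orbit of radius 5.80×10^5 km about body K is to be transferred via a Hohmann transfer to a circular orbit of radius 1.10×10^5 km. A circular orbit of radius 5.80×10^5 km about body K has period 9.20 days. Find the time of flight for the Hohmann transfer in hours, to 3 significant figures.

t = 50.6 hours

From Kepler's third law T² = 4π²r³/μ at r = 5.80×10^5 km, T = 9.20 days = 9.20 × 86400 s = 7.9488×10^5 s: μ = 4π²r³/T² = 1.21910×10^7 km³/s².
Semi-major axis of the transfer orbit: a_t = (5.800×10^5 + 1.100×10^5)/2 = 3.450×10^5 km.
Half the transfer-orbit period gives t = π√(a_t³/μ) = 1.823×10^5 s.
Converting: 1.823×10^5 s ÷ 3600 s/hour = 50.6 hours.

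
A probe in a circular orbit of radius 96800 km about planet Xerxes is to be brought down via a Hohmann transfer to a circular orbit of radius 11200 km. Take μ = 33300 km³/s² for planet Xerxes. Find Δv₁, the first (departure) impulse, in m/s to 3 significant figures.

Δv₁ = 319 m/s

Transfer-ellipse semi-major axis a_t = (r₁ + r₂)/2 = (96800 + 11200)/2 = 54000 km.
On the circular orbit at r = 96800 km, v_c = √(μ/r) = 0.5865 km/s.
Transfer-orbit speed at the same r (vis-viva, a = a_t): v_t = √[μ(2/r − 1/a_t)] = 0.2671 km/s.
Δv₁ = |v_t − v_c| = |0.2671 − 0.5865| = 0.3194 km/s.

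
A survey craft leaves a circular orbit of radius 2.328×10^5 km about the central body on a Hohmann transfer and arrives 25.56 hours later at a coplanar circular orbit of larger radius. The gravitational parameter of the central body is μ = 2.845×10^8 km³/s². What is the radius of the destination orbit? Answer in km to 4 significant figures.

Transfer time t = 25.56 hours = 92016 s, and t = π√(a_t³/μ).
So a_t = (μ t²/π²)^(1/3) = (2.845×10^8 × (92016)² / π²)^(1/3) = 6.2494×10^5 km.
Since a_t = (r₁ + r₂)/2, r₂ = 2a_t − r₁ = 2×6.2494×10^5 − 2.328×10^5 = 1.01708×10^6 km.

r₂ = 1.017×10^6 km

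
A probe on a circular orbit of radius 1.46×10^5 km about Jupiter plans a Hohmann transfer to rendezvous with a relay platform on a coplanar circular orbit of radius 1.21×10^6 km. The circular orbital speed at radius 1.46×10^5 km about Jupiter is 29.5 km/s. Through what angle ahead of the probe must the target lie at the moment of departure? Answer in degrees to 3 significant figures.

φ = 105°

From the circular-orbit relation v² = μ/r at r = 1.46×10^5 km: μ = v²r = (29.5)² × 1.46×10^5 = 1.27056×10^8 km³/s².
The Hohmann ellipse has a_t = (r₁ + r₂)/2 = 6.780×10^5 km.
The half-period of the transfer ellipse is t = π√(a_t³/μ) = 1.5560×10^5 s.
The target's mean motion on its circular orbit is ω₂ = √(μ/r₂³) = 8.4688×10^-6 rad/s.
Angle swept by the target during transfer: ω₂·t = 1.3177 rad = 75.499°.
Arrival is 180° from departure on the ellipse, so φ = 180° − 75.499° = 105°.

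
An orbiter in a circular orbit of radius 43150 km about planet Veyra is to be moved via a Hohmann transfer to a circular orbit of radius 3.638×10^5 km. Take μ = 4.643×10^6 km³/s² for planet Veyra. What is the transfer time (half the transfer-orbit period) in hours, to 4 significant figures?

Transfer-ellipse semi-major axis a_t = (r₁ + r₂)/2 = (43150 + 3.638×10^5)/2 = 2.03475×10^5 km.
Transfer time t = π√(a_t³/μ) = π√((2.03475×10^5)³ / 4.643×10^6) = 1.338×10^5 s.
Converting: 1.338×10^5 s ÷ 3600 s/hour = 37.17 hours.

t = 37.17 hours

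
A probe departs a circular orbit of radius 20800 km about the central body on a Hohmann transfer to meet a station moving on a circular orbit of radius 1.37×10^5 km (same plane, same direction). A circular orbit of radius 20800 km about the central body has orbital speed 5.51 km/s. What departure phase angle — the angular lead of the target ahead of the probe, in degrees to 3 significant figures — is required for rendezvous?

φ = 101°

From the circular-orbit relation v² = μ/r at r = 20800 km: μ = v²r = (5.51)² × 20800 = 6.31490×10^5 km³/s².
The Hohmann ellipse has a_t = (r₁ + r₂)/2 = 78900 km.
The half-period of the transfer ellipse is t = π√(a_t³/μ) = 87620 s.
The target's mean motion on its circular orbit is ω₂ = √(μ/r₂³) = 1.567×10^-5 rad/s.
Angle swept by the target during transfer: ω₂·t = 1.373 rad = 78.67°.
The probe traverses 180° on the transfer ellipse, so the target must lead by 180° − 78.67° = 101°.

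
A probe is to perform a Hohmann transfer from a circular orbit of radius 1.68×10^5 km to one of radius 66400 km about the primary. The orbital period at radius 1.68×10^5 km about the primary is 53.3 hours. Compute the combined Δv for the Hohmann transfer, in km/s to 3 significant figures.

Δv = 3.09 km/s

From Kepler's third law T² = 4π²r³/μ at r = 1.68×10^5 km, T = 53.3 hours = 53.3 × 3600 s = 1.9188×10^5 s: μ = 4π²r³/T² = 5.08426×10^6 km³/s².
Semi-major axis of the transfer orbit: a_t = (1.680×10^5 + 66400)/2 = 1.172×10^5 km.
At r₁ the circular-orbit speed is v₁ = √(μ/r₁) = 5.50123 km/s.
Transfer-orbit speed at r₁ (vis-viva equation): v_a = √[μ(2/r₁ − 1/a_t)] = 4.14076 km/s.
First burn Δv₁ = |v_a − v₁| = 1.3605 km/s.
At r₂, v₂ = √(μ/r₂) = 8.75044 km/s.
Transfer-orbit speed at r₂: v_p = √[μ(2/r₂ − 1/a_t)] = 10.4766 km/s.
Second burn Δv₂ = |v₂ − v_p| = 1.7262 km/s.
Δv = Δv₁ + Δv₂ = 1.3605 + 1.7262 = 3.087 km/s.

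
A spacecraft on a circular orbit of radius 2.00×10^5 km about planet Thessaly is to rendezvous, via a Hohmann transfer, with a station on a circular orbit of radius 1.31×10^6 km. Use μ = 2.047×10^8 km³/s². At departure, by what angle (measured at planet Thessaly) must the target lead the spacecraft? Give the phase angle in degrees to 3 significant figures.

φ = 101°

Transfer-ellipse semi-major axis a_t = (r₁ + r₂)/2 = (2.000×10^5 + 1.310×10^6)/2 = 7.550×10^5 km.
The half-period of the transfer ellipse is t = π√(a_t³/μ) = 1.4405×10^5 s.
The target's mean motion on its circular orbit is ω₂ = √(μ/r₂³) = 9.5423×10^-6 rad/s.
Angle swept by the target during transfer: ω₂·t = 1.3746 rad = 78.76°.
Arrival is 180° from departure on the ellipse, so φ = 180° − 78.76° = 101°.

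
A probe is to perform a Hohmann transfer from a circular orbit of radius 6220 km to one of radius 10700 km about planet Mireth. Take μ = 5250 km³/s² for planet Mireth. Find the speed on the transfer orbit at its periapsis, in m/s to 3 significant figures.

v = 1030 m/s

The Hohmann ellipse has a_t = (r₁ + r₂)/2 = 8460 km.
At periapsis, r = 6220 km.
Vis-viva: v = √[μ(2/r − 1/a_t)] = √[5250 × (2/6220 − 1/8460)] = 1.033 km/s.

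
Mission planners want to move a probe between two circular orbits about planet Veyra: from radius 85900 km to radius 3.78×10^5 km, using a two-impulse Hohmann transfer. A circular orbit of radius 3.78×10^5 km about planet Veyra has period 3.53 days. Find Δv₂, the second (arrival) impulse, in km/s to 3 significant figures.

From Kepler's third law T² = 4π²r³/μ at r = 3.78×10^5 km, T = 3.53 days = 3.53 × 86400 s = 3.04992×10^5 s: μ = 4π²r³/T² = 2.29223×10^7 km³/s².
The Hohmann ellipse has a_t = (r₁ + r₂)/2 = 2.3195×10^5 km.
Circular speed at r = 3.780×10^5 km: v_c = √(μ/r) = 7.787 km/s.
Vis-viva on the transfer ellipse at r = 3.780×10^5 km gives v_t = √[μ(2/r − 1/a_t)] = 4.739 km/s.
Δv₂ = |v_t − v_c| = |4.739 − 7.787| = 3.048 km/s.

Δv₂ = 3.05 km/s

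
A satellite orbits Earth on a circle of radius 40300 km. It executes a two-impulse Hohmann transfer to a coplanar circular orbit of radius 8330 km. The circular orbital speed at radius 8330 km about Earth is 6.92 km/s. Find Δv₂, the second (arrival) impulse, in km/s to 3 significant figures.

Δv₂ = 1.99 km/s

From the circular-orbit relation v² = μ/r at r = 8330 km: μ = v²r = (6.92)² × 8330 = 3.98894×10^5 km³/s².
The Hohmann ellipse has a_t = (r₁ + r₂)/2 = 24315 km.
On the circular orbit at r = 8330 km, v_c = √(μ/r) = 6.920 km/s.
Transfer-orbit speed at the same r (vis-viva, a = a_t): v_t = √[μ(2/r − 1/a_t)] = 8.909 km/s.
Δv₂ = |v_t − v_c| = |8.909 − 6.920| = 1.989 km/s.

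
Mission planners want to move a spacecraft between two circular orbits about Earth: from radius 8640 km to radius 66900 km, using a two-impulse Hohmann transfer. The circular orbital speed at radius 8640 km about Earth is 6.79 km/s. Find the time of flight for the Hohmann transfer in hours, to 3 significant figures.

t = 10.1 hours

From the circular-orbit relation v² = μ/r at r = 8640 km: μ = v²r = (6.79)² × 8640 = 3.98339×10^5 km³/s².
Semi-major axis of the transfer orbit: a_t = (8640 + 66900)/2 = 37770 km.
By Kepler's third law the transfer-orbit period is T = 2π√(a_t³/μ), so t = T/2 = 36538 s.
Converting: 36538 s ÷ 3600 s/hour = 10.1 hours.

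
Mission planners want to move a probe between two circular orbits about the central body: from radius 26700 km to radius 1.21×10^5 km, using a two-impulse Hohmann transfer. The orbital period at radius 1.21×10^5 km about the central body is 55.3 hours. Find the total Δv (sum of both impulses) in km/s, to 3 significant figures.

From Kepler's third law T² = 4π²r³/μ at r = 1.21×10^5 km, T = 55.3 hours = 55.3 × 3600 s = 1.9908×10^5 s: μ = 4π²r³/T² = 1.76466×10^6 km³/s².
The Hohmann ellipse has a_t = (r₁ + r₂)/2 = 73850 km.
At r₁ the circular-orbit speed is v₁ = √(μ/r₁) = 8.1297 km/s.
Transfer-orbit speed at r₁ (v² = μ(2/r − 1/a)): v_p = √[μ(2/r₁ − 1/a_t)] = 10.406 km/s.
First burn Δv₁ = |v_p − v₁| = 2.276 km/s.
Circular speed at r₂: v₂ = √(μ/r₂) = 3.819 km/s.
Transfer-orbit speed at r₂: v_a = √[μ(2/r₂ − 1/a_t)] = 2.296 km/s.
Second burn Δv₂ = |v₂ − v_a| = 1.523 km/s.
Total Δv = Δv₁ + Δv₂ = 3.799 km/s.

Δv = 3.80 km/s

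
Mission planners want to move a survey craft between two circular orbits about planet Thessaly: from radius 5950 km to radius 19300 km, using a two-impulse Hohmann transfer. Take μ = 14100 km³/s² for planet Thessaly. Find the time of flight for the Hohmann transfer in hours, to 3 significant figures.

t = 10.4 hours

Transfer-ellipse semi-major axis a_t = (r₁ + r₂)/2 = (5950 + 19300)/2 = 12625 km.
Transfer time t = π√(a_t³/μ) = π√((12625)³ / 14100) = 37530 s.
Converting: 37530 s ÷ 3600 s/hour = 10.4 hours.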